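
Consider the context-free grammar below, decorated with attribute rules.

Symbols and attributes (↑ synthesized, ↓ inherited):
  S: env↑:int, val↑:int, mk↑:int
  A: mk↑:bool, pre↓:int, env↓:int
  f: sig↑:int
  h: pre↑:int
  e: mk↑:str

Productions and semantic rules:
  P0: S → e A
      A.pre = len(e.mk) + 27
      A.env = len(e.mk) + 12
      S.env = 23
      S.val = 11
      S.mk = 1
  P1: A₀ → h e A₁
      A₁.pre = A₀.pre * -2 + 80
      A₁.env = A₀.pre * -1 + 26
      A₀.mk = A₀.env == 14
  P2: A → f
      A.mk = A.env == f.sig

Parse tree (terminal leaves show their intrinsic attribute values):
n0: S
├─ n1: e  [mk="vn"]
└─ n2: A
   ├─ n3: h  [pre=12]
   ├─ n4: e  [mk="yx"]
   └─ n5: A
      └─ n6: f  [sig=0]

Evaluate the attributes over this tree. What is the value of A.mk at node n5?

1. n1.mk = "vn"  [terminal]
2. n2.pre = 29  [len(e.mk) + 27]
3. n2.env = 14  [len(e.mk) + 12]
4. n3.pre = 12  [terminal]
5. n4.mk = "yx"  [terminal]
6. n5.pre = 22  [A₀.pre * -2 + 80]
7. n5.env = -3  [A₀.pre * -1 + 26]
8. n6.sig = 0  [terminal]
9. n5.mk = false  [A.env == f.sig]
10. n2.mk = true  [A₀.env == 14]
11. n0.env = 23  [23]
12. n0.val = 11  [11]
13. n0.mk = 1  [1]

false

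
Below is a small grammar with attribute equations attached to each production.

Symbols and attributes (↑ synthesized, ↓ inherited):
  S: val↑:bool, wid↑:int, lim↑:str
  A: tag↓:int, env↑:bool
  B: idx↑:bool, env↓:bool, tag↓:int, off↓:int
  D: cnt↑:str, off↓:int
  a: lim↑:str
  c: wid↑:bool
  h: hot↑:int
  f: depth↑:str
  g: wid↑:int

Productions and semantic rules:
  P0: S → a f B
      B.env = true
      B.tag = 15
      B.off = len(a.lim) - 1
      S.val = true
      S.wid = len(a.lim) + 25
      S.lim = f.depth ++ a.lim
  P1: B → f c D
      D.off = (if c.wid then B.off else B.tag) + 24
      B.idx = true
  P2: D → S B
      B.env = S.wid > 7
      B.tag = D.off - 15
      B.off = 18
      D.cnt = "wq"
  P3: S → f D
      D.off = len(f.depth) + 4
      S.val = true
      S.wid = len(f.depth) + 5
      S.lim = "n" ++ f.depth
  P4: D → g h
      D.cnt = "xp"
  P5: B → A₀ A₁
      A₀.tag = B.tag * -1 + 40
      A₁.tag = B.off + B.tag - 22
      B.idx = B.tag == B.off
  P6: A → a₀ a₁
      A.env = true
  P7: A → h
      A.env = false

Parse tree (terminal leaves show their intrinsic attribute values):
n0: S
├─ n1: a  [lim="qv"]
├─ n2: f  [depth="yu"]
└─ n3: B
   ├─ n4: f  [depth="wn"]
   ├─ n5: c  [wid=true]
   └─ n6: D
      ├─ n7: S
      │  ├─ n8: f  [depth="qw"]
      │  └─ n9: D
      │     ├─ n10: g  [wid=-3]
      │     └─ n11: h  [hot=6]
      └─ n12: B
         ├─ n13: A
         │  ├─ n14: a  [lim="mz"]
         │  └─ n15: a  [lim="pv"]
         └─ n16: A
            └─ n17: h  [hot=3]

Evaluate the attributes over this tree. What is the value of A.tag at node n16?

1. n1.lim = "qv"  [terminal]
2. n2.depth = "yu"  [terminal]
3. n3.env = true  [true]
4. n3.tag = 15  [15]
5. n3.off = 1  [len(a.lim) - 1]
6. n4.depth = "wn"  [terminal]
7. n5.wid = true  [terminal]
8. n6.off = 25  [(if c.wid then B.off else B.tag) + 24]
9. n8.depth = "qw"  [terminal]
10. n9.off = 6  [len(f.depth) + 4]
11. n10.wid = -3  [terminal]
12. n11.hot = 6  [terminal]
13. n9.cnt = "xp"  ["xp"]
14. n7.val = true  [true]
15. n7.wid = 7  [len(f.depth) + 5]
16. n7.lim = "nqw"  ["n" ++ f.depth]
17. n12.env = false  [S.wid > 7]
18. n12.tag = 10  [D.off - 15]
19. n12.off = 18  [18]
20. n13.tag = 30  [B.tag * -1 + 40]
21. n14.lim = "mz"  [terminal]
22. n15.lim = "pv"  [terminal]
23. n13.env = true  [true]
24. n16.tag = 6  [B.off + B.tag - 22]
25. n17.hot = 3  [terminal]
26. n16.env = false  [false]
27. n12.idx = false  [B.tag == B.off]
28. n6.cnt = "wq"  ["wq"]
29. n3.idx = true  [true]
30. n0.val = true  [true]
31. n0.wid = 27  [len(a.lim) + 25]
32. n0.lim = "yuqv"  [f.depth ++ a.lim]

6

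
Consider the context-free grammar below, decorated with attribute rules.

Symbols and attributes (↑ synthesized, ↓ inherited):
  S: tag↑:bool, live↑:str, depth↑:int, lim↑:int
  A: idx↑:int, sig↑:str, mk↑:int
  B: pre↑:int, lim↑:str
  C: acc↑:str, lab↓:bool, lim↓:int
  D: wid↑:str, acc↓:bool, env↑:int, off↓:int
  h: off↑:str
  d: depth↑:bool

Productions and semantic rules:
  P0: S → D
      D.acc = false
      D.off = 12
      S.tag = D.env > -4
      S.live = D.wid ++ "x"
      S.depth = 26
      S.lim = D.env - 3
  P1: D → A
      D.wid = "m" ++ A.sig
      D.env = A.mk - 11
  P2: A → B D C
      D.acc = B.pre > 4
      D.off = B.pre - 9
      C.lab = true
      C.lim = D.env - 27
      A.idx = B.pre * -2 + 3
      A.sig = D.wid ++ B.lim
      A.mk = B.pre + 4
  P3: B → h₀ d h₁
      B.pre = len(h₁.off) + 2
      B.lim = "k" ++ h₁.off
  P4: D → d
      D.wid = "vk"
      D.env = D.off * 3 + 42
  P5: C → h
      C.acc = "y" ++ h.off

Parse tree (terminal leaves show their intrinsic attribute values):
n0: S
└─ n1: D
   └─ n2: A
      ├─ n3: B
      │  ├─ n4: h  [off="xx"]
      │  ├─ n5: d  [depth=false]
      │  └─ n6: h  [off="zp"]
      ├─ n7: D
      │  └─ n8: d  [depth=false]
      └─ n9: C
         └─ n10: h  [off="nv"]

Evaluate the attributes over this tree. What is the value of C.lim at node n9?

0

1. n1.acc = false  [false]
2. n1.off = 12  [12]
3. n4.off = "xx"  [terminal]
4. n5.depth = false  [terminal]
5. n6.off = "zp"  [terminal]
6. n3.pre = 4  [len(h₁.off) + 2]
7. n3.lim = "kzp"  ["k" ++ h₁.off]
8. n7.acc = false  [B.pre > 4]
9. n7.off = -5  [B.pre - 9]
10. n8.depth = false  [terminal]
11. n7.wid = "vk"  ["vk"]
12. n7.env = 27  [D.off * 3 + 42]
13. n9.lab = true  [true]
14. n9.lim = 0  [D.env - 27]
15. n10.off = "nv"  [terminal]
16. n9.acc = "ynv"  ["y" ++ h.off]
17. n2.idx = -5  [B.pre * -2 + 3]
18. n2.sig = "vkkzp"  [D.wid ++ B.lim]
19. n2.mk = 8  [B.pre + 4]
20. n1.wid = "mvkkzp"  ["m" ++ A.sig]
21. n1.env = -3  [A.mk - 11]
22. n0.tag = true  [D.env > -4]
23. n0.live = "mvkkzpx"  [D.wid ++ "x"]
24. n0.depth = 26  [26]
25. n0.lim = -6  [D.env - 3]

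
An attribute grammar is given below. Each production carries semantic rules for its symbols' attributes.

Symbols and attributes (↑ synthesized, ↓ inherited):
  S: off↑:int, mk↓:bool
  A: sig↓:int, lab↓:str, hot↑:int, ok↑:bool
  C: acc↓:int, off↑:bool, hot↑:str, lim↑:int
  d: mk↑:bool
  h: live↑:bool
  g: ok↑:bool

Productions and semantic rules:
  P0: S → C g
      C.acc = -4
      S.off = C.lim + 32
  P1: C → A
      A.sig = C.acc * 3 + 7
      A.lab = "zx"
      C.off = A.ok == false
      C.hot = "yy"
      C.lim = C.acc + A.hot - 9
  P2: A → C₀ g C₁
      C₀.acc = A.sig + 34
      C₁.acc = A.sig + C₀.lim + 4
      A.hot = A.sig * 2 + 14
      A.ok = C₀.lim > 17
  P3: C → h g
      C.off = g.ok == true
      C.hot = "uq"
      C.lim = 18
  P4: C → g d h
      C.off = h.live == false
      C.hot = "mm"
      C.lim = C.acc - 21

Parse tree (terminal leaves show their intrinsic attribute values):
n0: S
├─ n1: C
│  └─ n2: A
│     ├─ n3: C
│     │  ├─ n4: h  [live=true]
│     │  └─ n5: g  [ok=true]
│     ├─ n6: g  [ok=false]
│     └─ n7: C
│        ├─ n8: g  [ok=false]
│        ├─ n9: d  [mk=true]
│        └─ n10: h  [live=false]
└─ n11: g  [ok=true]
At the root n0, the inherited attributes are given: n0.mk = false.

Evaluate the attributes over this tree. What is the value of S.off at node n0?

1. n0.mk = false  [given at root]
2. n1.acc = -4  [-4]
3. n2.sig = -5  [C.acc * 3 + 7]
4. n2.lab = "zx"  ["zx"]
5. n3.acc = 29  [A.sig + 34]
6. n4.live = true  [terminal]
7. n5.ok = true  [terminal]
8. n3.off = true  [g.ok == true]
9. n3.hot = "uq"  ["uq"]
10. n3.lim = 18  [18]
11. n6.ok = false  [terminal]
12. n7.acc = 17  [A.sig + C₀.lim + 4]
13. n8.ok = false  [terminal]
14. n9.mk = true  [terminal]
15. n10.live = false  [terminal]
16. n7.off = true  [h.live == false]
17. n7.hot = "mm"  ["mm"]
18. n7.lim = -4  [C.acc - 21]
19. n2.hot = 4  [A.sig * 2 + 14]
20. n2.ok = true  [C₀.lim > 17]
21. n1.off = false  [A.ok == false]
22. n1.hot = "yy"  ["yy"]
23. n1.lim = -9  [C.acc + A.hot - 9]
24. n11.ok = true  [terminal]
25. n0.off = 23  [C.lim + 32]

23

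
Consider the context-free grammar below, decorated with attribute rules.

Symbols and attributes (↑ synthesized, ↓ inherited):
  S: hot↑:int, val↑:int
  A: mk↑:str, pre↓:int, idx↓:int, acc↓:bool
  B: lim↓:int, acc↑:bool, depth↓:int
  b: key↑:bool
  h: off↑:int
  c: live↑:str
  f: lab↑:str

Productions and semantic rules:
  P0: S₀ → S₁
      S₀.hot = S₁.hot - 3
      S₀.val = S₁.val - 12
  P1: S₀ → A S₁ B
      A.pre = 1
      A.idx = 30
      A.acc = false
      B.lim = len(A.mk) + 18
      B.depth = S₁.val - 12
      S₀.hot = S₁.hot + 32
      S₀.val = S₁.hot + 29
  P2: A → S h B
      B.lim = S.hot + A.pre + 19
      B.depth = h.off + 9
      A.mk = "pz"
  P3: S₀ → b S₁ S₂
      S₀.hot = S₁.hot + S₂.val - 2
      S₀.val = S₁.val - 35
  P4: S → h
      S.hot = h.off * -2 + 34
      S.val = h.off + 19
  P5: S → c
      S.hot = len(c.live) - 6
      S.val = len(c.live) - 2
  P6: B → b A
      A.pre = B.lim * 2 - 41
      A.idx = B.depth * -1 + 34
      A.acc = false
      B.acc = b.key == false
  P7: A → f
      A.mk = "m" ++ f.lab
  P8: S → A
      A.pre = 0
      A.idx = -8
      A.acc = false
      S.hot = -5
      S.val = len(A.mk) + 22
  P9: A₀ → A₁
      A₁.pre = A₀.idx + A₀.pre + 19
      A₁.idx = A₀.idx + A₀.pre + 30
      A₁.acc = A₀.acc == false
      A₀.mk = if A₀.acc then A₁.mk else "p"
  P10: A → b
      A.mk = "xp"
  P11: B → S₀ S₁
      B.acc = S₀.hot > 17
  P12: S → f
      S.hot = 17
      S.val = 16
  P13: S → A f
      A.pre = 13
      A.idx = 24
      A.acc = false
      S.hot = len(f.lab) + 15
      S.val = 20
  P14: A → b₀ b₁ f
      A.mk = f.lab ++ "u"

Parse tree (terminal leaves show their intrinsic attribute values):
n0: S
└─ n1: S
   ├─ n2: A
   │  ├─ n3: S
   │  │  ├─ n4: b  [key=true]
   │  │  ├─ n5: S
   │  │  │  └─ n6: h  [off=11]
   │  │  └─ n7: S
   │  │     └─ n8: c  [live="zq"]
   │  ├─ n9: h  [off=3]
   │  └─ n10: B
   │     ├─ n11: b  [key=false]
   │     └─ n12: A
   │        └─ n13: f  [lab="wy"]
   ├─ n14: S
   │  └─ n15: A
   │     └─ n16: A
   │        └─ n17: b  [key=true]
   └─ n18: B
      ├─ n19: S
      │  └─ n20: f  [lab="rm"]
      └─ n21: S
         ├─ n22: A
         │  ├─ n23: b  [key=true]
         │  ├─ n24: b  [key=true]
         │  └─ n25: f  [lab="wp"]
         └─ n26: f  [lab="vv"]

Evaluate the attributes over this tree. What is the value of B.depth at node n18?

11

1. n2.pre = 1  [1]
2. n2.idx = 30  [30]
3. n2.acc = false  [false]
4. n4.key = true  [terminal]
5. n6.off = 11  [terminal]
6. n5.hot = 12  [h.off * -2 + 34]
7. n5.val = 30  [h.off + 19]
8. n8.live = "zq"  [terminal]
9. n7.hot = -4  [len(c.live) - 6]
10. n7.val = 0  [len(c.live) - 2]
11. n3.hot = 10  [S₁.hot + S₂.val - 2]
12. n3.val = -5  [S₁.val - 35]
13. n9.off = 3  [terminal]
14. n10.lim = 30  [S.hot + A.pre + 19]
15. n10.depth = 12  [h.off + 9]
16. n11.key = false  [terminal]
17. n12.pre = 19  [B.lim * 2 - 41]
18. n12.idx = 22  [B.depth * -1 + 34]
19. n12.acc = false  [false]
20. n13.lab = "wy"  [terminal]
21. n12.mk = "mwy"  ["m" ++ f.lab]
22. n10.acc = true  [b.key == false]
23. n2.mk = "pz"  ["pz"]
24. n15.pre = 0  [0]
25. n15.idx = -8  [-8]
26. n15.acc = false  [false]
27. n16.pre = 11  [A₀.idx + A₀.pre + 19]
28. n16.idx = 22  [A₀.idx + A₀.pre + 30]
29. n16.acc = true  [A₀.acc == false]
30. n17.key = true  [terminal]
31. n16.mk = "xp"  ["xp"]
32. n15.mk = "p"  [if A₀.acc then A₁.mk else "p"]
33. n14.hot = -5  [-5]
34. n14.val = 23  [len(A.mk) + 22]
35. n18.lim = 20  [len(A.mk) + 18]
36. n18.depth = 11  [S₁.val - 12]
37. n20.lab = "rm"  [terminal]
38. n19.hot = 17  [17]
39. n19.val = 16  [16]
40. n22.pre = 13  [13]
41. n22.idx = 24  [24]
42. n22.acc = false  [false]
43. n23.key = true  [terminal]
44. n24.key = true  [terminal]
45. n25.lab = "wp"  [terminal]
46. n22.mk = "wpu"  [f.lab ++ "u"]
47. n26.lab = "vv"  [terminal]
48. n21.hot = 17  [len(f.lab) + 15]
49. n21.val = 20  [20]
50. n18.acc = false  [S₀.hot > 17]
51. n1.hot = 27  [S₁.hot + 32]
52. n1.val = 24  [S₁.hot + 29]
53. n0.hot = 24  [S₁.hot - 3]
54. n0.val = 12  [S₁.val - 12]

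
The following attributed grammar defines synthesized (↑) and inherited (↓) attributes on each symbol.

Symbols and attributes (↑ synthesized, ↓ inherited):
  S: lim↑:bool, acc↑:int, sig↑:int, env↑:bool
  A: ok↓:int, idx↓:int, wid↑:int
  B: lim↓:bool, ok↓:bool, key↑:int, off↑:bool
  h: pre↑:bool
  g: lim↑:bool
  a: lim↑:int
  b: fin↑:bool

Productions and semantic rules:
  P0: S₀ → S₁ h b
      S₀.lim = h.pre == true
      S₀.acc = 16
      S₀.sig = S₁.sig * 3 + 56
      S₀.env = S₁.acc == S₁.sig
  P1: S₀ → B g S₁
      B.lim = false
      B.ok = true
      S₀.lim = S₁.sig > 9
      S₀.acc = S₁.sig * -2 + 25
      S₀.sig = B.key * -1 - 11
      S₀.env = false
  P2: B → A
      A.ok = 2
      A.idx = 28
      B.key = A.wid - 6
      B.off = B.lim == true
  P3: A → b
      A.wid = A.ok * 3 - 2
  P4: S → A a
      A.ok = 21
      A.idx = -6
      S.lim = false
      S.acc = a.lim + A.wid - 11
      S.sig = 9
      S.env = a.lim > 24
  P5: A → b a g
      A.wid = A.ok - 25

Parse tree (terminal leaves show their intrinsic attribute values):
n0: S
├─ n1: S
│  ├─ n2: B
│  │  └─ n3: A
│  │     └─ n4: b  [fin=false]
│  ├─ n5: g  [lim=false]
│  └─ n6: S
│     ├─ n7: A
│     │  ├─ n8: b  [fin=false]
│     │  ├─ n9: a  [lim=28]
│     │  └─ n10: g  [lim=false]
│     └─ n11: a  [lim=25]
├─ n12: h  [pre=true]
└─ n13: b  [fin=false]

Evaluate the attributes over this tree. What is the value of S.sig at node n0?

29

1. n2.lim = false  [false]
2. n2.ok = true  [true]
3. n3.ok = 2  [2]
4. n3.idx = 28  [28]
5. n4.fin = false  [terminal]
6. n3.wid = 4  [A.ok * 3 - 2]
7. n2.key = -2  [A.wid - 6]
8. n2.off = false  [B.lim == true]
9. n5.lim = false  [terminal]
10. n7.ok = 21  [21]
11. n7.idx = -6  [-6]
12. n8.fin = false  [terminal]
13. n9.lim = 28  [terminal]
14. n10.lim = false  [terminal]
15. n7.wid = -4  [A.ok - 25]
16. n11.lim = 25  [terminal]
17. n6.lim = false  [false]
18. n6.acc = 10  [a.lim + A.wid - 11]
19. n6.sig = 9  [9]
20. n6.env = true  [a.lim > 24]
21. n1.lim = false  [S₁.sig > 9]
22. n1.acc = 7  [S₁.sig * -2 + 25]
23. n1.sig = -9  [B.key * -1 - 11]
24. n1.env = false  [false]
25. n12.pre = true  [terminal]
26. n13.fin = false  [terminal]
27. n0.lim = true  [h.pre == true]
28. n0.acc = 16  [16]
29. n0.sig = 29  [S₁.sig * 3 + 56]
30. n0.env = false  [S₁.acc == S₁.sig]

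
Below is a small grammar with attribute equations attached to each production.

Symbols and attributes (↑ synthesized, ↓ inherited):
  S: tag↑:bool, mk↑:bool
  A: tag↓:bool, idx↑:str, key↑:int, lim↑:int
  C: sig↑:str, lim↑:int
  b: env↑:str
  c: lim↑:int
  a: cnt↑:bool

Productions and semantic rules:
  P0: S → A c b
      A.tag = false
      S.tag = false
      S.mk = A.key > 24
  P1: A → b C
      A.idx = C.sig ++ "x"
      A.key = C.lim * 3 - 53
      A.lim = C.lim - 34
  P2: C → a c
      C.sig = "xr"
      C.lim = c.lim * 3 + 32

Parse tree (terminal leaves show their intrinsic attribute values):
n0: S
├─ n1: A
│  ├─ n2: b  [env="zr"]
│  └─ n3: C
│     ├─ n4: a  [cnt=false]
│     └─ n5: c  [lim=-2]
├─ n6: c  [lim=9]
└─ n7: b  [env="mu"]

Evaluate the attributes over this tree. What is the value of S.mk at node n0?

1. n1.tag = false  [false]
2. n2.env = "zr"  [terminal]
3. n4.cnt = false  [terminal]
4. n5.lim = -2  [terminal]
5. n3.sig = "xr"  ["xr"]
6. n3.lim = 26  [c.lim * 3 + 32]
7. n1.idx = "xrx"  [C.sig ++ "x"]
8. n1.key = 25  [C.lim * 3 - 53]
9. n1.lim = -8  [C.lim - 34]
10. n6.lim = 9  [terminal]
11. n7.env = "mu"  [terminal]
12. n0.tag = false  [false]
13. n0.mk = true  [A.key > 24]

true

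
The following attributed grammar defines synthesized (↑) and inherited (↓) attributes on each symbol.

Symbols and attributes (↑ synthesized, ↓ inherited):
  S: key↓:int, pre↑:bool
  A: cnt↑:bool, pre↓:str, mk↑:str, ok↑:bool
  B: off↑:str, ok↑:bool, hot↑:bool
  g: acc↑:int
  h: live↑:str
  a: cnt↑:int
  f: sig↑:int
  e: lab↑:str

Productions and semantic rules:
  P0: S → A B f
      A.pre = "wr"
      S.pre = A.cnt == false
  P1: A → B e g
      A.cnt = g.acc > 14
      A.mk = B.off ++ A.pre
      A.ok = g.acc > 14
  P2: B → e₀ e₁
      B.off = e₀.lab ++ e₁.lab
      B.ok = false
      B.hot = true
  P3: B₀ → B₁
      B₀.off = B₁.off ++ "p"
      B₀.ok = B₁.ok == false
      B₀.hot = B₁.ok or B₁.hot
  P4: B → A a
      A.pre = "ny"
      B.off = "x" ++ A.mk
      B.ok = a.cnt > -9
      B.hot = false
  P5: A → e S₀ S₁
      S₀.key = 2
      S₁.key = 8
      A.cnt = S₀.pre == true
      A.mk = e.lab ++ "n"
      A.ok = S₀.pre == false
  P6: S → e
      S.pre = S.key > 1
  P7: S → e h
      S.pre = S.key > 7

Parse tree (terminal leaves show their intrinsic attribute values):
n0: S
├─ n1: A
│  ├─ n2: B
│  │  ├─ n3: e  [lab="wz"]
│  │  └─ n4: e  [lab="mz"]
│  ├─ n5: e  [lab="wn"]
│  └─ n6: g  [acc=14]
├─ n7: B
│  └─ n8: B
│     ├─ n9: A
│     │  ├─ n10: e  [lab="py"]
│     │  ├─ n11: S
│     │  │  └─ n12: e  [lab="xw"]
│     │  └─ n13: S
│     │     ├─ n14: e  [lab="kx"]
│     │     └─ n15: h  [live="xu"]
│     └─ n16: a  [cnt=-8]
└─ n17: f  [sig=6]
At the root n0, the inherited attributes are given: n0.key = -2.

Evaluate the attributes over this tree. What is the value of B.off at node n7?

1. n0.key = -2  [given at root]
2. n1.pre = "wr"  ["wr"]
3. n3.lab = "wz"  [terminal]
4. n4.lab = "mz"  [terminal]
5. n2.off = "wzmz"  [e₀.lab ++ e₁.lab]
6. n2.ok = false  [false]
7. n2.hot = true  [true]
8. n5.lab = "wn"  [terminal]
9. n6.acc = 14  [terminal]
10. n1.cnt = false  [g.acc > 14]
11. n1.mk = "wzmzwr"  [B.off ++ A.pre]
12. n1.ok = false  [g.acc > 14]
13. n9.pre = "ny"  ["ny"]
14. n10.lab = "py"  [terminal]
15. n11.key = 2  [2]
16. n12.lab = "xw"  [terminal]
17. n11.pre = true  [S.key > 1]
18. n13.key = 8  [8]
19. n14.lab = "kx"  [terminal]
20. n15.live = "xu"  [terminal]
21. n13.pre = true  [S.key > 7]
22. n9.cnt = true  [S₀.pre == true]
23. n9.mk = "pyn"  [e.lab ++ "n"]
24. n9.ok = false  [S₀.pre == false]
25. n16.cnt = -8  [terminal]
26. n8.off = "xpyn"  ["x" ++ A.mk]
27. n8.ok = true  [a.cnt > -9]
28. n8.hot = false  [false]
29. n7.off = "xpynp"  [B₁.off ++ "p"]
30. n7.ok = false  [B₁.ok == false]
31. n7.hot = true  [B₁.ok or B₁.hot]
32. n17.sig = 6  [terminal]
33. n0.pre = true  [A.cnt == false]

"xpynp"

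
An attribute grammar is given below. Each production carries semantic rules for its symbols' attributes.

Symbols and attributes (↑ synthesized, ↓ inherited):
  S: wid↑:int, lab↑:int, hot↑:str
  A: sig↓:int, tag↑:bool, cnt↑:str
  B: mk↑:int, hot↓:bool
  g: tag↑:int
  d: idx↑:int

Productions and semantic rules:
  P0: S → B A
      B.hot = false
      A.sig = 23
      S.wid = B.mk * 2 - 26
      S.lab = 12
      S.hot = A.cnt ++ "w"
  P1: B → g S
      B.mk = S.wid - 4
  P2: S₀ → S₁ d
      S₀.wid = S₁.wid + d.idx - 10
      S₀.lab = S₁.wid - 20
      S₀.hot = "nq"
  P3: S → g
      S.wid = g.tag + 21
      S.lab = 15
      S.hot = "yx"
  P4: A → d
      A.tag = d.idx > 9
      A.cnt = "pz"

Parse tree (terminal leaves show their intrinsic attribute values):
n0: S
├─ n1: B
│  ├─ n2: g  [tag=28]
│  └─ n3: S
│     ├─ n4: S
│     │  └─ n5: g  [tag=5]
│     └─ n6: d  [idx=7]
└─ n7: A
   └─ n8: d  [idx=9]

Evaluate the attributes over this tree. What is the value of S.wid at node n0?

12

1. n1.hot = false  [false]
2. n2.tag = 28  [terminal]
3. n5.tag = 5  [terminal]
4. n4.wid = 26  [g.tag + 21]
5. n4.lab = 15  [15]
6. n4.hot = "yx"  ["yx"]
7. n6.idx = 7  [terminal]
8. n3.wid = 23  [S₁.wid + d.idx - 10]
9. n3.lab = 6  [S₁.wid - 20]
10. n3.hot = "nq"  ["nq"]
11. n1.mk = 19  [S.wid - 4]
12. n7.sig = 23  [23]
13. n8.idx = 9  [terminal]
14. n7.tag = false  [d.idx > 9]
15. n7.cnt = "pz"  ["pz"]
16. n0.wid = 12  [B.mk * 2 - 26]
17. n0.lab = 12  [12]
18. n0.hot = "pzw"  [A.cnt ++ "w"]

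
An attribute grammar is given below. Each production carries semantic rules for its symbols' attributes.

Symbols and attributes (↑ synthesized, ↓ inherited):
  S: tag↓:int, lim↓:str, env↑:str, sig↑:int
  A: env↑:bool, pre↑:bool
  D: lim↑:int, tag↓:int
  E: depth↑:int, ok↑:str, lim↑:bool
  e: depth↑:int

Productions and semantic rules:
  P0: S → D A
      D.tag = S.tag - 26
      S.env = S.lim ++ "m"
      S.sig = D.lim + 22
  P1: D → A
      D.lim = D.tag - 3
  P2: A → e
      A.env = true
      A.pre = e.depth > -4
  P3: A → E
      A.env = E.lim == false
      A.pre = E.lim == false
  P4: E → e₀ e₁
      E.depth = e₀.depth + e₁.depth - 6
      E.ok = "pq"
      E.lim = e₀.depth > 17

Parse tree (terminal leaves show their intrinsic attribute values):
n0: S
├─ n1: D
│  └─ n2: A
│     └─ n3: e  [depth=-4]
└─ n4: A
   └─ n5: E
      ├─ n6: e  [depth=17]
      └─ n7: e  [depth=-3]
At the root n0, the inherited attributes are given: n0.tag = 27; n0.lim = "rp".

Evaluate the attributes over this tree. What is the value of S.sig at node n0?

20

1. n0.tag = 27  [given at root]
2. n0.lim = "rp"  [given at root]
3. n1.tag = 1  [S.tag - 26]
4. n3.depth = -4  [terminal]
5. n2.env = true  [true]
6. n2.pre = false  [e.depth > -4]
7. n1.lim = -2  [D.tag - 3]
8. n6.depth = 17  [terminal]
9. n7.depth = -3  [terminal]
10. n5.depth = 8  [e₀.depth + e₁.depth - 6]
11. n5.ok = "pq"  ["pq"]
12. n5.lim = false  [e₀.depth > 17]
13. n4.env = true  [E.lim == false]
14. n4.pre = true  [E.lim == false]
15. n0.env = "rpm"  [S.lim ++ "m"]
16. n0.sig = 20  [D.lim + 22]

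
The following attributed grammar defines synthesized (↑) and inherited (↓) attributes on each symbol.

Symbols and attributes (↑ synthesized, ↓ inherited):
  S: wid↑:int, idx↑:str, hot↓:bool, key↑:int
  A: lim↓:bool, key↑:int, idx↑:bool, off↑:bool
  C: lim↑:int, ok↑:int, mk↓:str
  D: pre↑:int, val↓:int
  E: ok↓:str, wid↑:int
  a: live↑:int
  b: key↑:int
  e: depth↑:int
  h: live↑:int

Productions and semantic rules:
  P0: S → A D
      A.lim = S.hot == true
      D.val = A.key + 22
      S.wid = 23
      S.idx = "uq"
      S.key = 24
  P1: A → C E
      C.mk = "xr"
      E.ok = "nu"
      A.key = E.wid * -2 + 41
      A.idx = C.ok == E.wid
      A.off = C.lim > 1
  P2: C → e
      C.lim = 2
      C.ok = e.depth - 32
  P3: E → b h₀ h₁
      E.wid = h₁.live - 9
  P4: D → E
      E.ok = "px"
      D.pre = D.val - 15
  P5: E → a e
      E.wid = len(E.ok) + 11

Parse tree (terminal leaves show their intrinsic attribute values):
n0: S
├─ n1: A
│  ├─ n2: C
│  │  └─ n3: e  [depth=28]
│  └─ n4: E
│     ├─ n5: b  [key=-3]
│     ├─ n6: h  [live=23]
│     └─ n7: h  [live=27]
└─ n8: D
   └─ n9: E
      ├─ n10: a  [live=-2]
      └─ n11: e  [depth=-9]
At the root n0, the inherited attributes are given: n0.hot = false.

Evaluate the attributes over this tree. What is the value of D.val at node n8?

1. n0.hot = false  [given at root]
2. n1.lim = false  [S.hot == true]
3. n2.mk = "xr"  ["xr"]
4. n3.depth = 28  [terminal]
5. n2.lim = 2  [2]
6. n2.ok = -4  [e.depth - 32]
7. n4.ok = "nu"  ["nu"]
8. n5.key = -3  [terminal]
9. n6.live = 23  [terminal]
10. n7.live = 27  [terminal]
11. n4.wid = 18  [h₁.live - 9]
12. n1.key = 5  [E.wid * -2 + 41]
13. n1.idx = false  [C.ok == E.wid]
14. n1.off = true  [C.lim > 1]
15. n8.val = 27  [A.key + 22]
16. n9.ok = "px"  ["px"]
17. n10.live = -2  [terminal]
18. n11.depth = -9  [terminal]
19. n9.wid = 13  [len(E.ok) + 11]
20. n8.pre = 12  [D.val - 15]
21. n0.wid = 23  [23]
22. n0.idx = "uq"  ["uq"]
23. n0.key = 24  [24]

27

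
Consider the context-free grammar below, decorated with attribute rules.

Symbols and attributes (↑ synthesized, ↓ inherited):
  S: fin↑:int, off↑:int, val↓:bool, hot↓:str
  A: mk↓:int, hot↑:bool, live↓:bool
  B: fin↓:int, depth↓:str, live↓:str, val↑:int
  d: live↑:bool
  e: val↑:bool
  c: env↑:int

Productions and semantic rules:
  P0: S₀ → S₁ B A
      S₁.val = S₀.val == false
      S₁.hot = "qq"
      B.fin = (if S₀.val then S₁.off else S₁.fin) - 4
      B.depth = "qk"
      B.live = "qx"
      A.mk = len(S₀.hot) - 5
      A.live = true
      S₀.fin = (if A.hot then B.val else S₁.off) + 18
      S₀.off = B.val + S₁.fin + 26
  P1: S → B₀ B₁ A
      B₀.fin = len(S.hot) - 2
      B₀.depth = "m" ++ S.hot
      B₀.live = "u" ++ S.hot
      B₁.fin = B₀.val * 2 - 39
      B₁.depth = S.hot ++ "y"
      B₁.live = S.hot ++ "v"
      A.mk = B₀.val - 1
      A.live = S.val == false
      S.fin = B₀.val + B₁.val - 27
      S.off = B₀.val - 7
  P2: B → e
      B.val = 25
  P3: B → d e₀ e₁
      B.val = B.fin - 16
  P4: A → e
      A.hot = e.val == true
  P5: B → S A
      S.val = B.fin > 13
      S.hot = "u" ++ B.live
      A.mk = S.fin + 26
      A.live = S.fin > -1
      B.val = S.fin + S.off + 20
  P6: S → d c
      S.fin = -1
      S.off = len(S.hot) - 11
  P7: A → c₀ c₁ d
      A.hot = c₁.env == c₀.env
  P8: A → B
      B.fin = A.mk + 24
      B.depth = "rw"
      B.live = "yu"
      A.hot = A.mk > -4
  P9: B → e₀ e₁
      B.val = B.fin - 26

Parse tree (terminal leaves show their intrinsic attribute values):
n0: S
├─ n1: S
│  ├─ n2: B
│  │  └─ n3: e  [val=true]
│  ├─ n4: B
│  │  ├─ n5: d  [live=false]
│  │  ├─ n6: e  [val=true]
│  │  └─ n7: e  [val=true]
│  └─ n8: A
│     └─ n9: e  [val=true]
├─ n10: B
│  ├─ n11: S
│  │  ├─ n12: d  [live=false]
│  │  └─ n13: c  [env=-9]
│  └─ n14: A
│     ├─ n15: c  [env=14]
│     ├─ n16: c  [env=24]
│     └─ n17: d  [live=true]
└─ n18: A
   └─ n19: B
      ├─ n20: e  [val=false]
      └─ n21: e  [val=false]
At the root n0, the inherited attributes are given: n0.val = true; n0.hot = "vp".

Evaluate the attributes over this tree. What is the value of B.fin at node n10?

1. n0.val = true  [given at root]
2. n0.hot = "vp"  [given at root]
3. n1.val = false  [S₀.val == false]
4. n1.hot = "qq"  ["qq"]
5. n2.fin = 0  [len(S.hot) - 2]
6. n2.depth = "mqq"  ["m" ++ S.hot]
7. n2.live = "uqq"  ["u" ++ S.hot]
8. n3.val = true  [terminal]
9. n2.val = 25  [25]
10. n4.fin = 11  [B₀.val * 2 - 39]
11. n4.depth = "qqy"  [S.hot ++ "y"]
12. n4.live = "qqv"  [S.hot ++ "v"]
13. n5.live = false  [terminal]
14. n6.val = true  [terminal]
15. n7.val = true  [terminal]
16. n4.val = -5  [B.fin - 16]
17. n8.mk = 24  [B₀.val - 1]
18. n8.live = true  [S.val == false]
19. n9.val = true  [terminal]
20. n8.hot = true  [e.val == true]
21. n1.fin = -7  [B₀.val + B₁.val - 27]
22. n1.off = 18  [B₀.val - 7]
23. n10.fin = 14  [(if S₀.val then S₁.off else S₁.fin) - 4]
24. n10.depth = "qk"  ["qk"]
25. n10.live = "qx"  ["qx"]
26. n11.val = true  [B.fin > 13]
27. n11.hot = "uqx"  ["u" ++ B.live]
28. n12.live = false  [terminal]
29. n13.env = -9  [terminal]
30. n11.fin = -1  [-1]
31. n11.off = -8  [len(S.hot) - 11]
32. n14.mk = 25  [S.fin + 26]
33. n14.live = false  [S.fin > -1]
34. n15.env = 14  [terminal]
35. n16.env = 24  [terminal]
36. n17.live = true  [terminal]
37. n14.hot = false  [c₁.env == c₀.env]
38. n10.val = 11  [S.fin + S.off + 20]
39. n18.mk = -3  [len(S₀.hot) - 5]
40. n18.live = true  [true]
41. n19.fin = 21  [A.mk + 24]
42. n19.depth = "rw"  ["rw"]
43. n19.live = "yu"  ["yu"]
44. n20.val = false  [terminal]
45. n21.val = false  [terminal]
46. n19.val = -5  [B.fin - 26]
47. n18.hot = true  [A.mk > -4]
48. n0.fin = 29  [(if A.hot then B.val else S₁.off) + 18]
49. n0.off = 30  [B.val + S₁.fin + 26]

14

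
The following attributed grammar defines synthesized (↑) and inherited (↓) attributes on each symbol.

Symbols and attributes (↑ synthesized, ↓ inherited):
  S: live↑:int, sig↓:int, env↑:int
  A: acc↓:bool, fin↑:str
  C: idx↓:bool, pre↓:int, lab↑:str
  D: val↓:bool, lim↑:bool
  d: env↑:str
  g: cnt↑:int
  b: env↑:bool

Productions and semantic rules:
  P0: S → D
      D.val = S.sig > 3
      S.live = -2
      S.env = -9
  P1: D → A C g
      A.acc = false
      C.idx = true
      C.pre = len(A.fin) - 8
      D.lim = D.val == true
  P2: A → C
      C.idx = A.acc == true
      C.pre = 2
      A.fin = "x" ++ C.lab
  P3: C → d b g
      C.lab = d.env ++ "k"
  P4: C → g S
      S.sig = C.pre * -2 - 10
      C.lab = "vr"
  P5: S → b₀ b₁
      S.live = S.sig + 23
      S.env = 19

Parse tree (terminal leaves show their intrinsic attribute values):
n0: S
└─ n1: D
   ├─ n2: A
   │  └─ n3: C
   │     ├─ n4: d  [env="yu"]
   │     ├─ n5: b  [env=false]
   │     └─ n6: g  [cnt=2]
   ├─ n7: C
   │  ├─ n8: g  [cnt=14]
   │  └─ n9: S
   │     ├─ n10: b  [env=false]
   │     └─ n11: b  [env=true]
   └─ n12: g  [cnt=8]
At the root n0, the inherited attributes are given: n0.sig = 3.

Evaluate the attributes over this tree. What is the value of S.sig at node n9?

1. n0.sig = 3  [given at root]
2. n1.val = false  [S.sig > 3]
3. n2.acc = false  [false]
4. n3.idx = false  [A.acc == true]
5. n3.pre = 2  [2]
6. n4.env = "yu"  [terminal]
7. n5.env = false  [terminal]
8. n6.cnt = 2  [terminal]
9. n3.lab = "yuk"  [d.env ++ "k"]
10. n2.fin = "xyuk"  ["x" ++ C.lab]
11. n7.idx = true  [true]
12. n7.pre = -4  [len(A.fin) - 8]
13. n8.cnt = 14  [terminal]
14. n9.sig = -2  [C.pre * -2 - 10]
15. n10.env = false  [terminal]
16. n11.env = true  [terminal]
17. n9.live = 21  [S.sig + 23]
18. n9.env = 19  [19]
19. n7.lab = "vr"  ["vr"]
20. n12.cnt = 8  [terminal]
21. n1.lim = false  [D.val == true]
22. n0.live = -2  [-2]
23. n0.env = -9  [-9]

-2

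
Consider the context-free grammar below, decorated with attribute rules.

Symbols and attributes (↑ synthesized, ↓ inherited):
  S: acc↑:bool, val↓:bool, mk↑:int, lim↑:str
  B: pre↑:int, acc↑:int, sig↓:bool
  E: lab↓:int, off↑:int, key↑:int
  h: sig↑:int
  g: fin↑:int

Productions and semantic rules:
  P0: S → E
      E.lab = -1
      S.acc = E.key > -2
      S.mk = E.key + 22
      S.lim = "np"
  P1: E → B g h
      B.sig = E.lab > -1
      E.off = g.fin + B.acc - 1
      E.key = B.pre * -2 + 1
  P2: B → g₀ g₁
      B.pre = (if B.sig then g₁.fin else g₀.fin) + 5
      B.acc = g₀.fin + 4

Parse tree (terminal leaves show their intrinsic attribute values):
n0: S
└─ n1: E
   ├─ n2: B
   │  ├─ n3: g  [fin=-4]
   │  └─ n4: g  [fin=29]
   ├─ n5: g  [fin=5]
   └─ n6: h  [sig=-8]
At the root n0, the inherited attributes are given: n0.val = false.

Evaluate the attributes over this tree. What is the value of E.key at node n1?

1. n0.val = false  [given at root]
2. n1.lab = -1  [-1]
3. n2.sig = false  [E.lab > -1]
4. n3.fin = -4  [terminal]
5. n4.fin = 29  [terminal]
6. n2.pre = 1  [(if B.sig then g₁.fin else g₀.fin) + 5]
7. n2.acc = 0  [g₀.fin + 4]
8. n5.fin = 5  [terminal]
9. n6.sig = -8  [terminal]
10. n1.off = 4  [g.fin + B.acc - 1]
11. n1.key = -1  [B.pre * -2 + 1]
12. n0.acc = true  [E.key > -2]
13. n0.mk = 21  [E.key + 22]
14. n0.lim = "np"  ["np"]

-1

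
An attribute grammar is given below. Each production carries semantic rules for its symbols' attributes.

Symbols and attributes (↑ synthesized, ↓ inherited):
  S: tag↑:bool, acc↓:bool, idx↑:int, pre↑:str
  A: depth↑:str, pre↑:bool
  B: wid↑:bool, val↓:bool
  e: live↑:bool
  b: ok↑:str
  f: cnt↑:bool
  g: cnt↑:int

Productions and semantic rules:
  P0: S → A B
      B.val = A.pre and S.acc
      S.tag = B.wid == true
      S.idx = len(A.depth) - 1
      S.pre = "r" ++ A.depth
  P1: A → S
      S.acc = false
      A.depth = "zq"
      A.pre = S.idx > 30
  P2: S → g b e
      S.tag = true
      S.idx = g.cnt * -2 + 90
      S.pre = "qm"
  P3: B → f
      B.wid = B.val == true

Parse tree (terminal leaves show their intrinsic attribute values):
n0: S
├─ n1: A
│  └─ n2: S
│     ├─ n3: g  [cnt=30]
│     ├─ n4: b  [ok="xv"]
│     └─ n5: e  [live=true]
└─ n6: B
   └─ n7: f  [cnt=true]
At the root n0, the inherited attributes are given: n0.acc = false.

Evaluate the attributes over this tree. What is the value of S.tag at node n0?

false

1. n0.acc = false  [given at root]
2. n2.acc = false  [false]
3. n3.cnt = 30  [terminal]
4. n4.ok = "xv"  [terminal]
5. n5.live = true  [terminal]
6. n2.tag = true  [true]
7. n2.idx = 30  [g.cnt * -2 + 90]
8. n2.pre = "qm"  ["qm"]
9. n1.depth = "zq"  ["zq"]
10. n1.pre = false  [S.idx > 30]
11. n6.val = false  [A.pre and S.acc]
12. n7.cnt = true  [terminal]
13. n6.wid = false  [B.val == true]
14. n0.tag = false  [B.wid == true]
15. n0.idx = 1  [len(A.depth) - 1]
16. n0.pre = "rzq"  ["r" ++ A.depth]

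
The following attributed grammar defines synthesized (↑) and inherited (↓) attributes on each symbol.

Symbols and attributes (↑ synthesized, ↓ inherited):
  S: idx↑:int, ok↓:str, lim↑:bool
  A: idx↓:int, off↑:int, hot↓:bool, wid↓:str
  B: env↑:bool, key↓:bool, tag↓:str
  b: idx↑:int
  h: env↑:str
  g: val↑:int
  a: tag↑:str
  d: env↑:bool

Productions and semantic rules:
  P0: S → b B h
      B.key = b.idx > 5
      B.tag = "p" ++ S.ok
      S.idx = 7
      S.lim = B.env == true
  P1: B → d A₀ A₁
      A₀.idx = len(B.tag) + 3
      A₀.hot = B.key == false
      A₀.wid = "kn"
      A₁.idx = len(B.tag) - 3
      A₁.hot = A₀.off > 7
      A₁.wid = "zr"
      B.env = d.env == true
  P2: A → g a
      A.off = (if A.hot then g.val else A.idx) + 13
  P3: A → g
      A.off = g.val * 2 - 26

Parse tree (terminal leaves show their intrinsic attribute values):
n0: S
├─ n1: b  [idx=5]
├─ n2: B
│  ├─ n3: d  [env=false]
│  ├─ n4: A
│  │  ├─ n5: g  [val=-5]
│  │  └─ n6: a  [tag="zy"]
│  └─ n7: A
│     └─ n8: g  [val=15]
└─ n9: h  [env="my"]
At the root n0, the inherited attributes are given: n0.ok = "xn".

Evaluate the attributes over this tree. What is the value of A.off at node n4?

8

1. n0.ok = "xn"  [given at root]
2. n1.idx = 5  [terminal]
3. n2.key = false  [b.idx > 5]
4. n2.tag = "pxn"  ["p" ++ S.ok]
5. n3.env = false  [terminal]
6. n4.idx = 6  [len(B.tag) + 3]
7. n4.hot = true  [B.key == false]
8. n4.wid = "kn"  ["kn"]
9. n5.val = -5  [terminal]
10. n6.tag = "zy"  [terminal]
11. n4.off = 8  [(if A.hot then g.val else A.idx) + 13]
12. n7.idx = 0  [len(B.tag) - 3]
13. n7.hot = true  [A₀.off > 7]
14. n7.wid = "zr"  ["zr"]
15. n8.val = 15  [terminal]
16. n7.off = 4  [g.val * 2 - 26]
17. n2.env = false  [d.env == true]
18. n9.env = "my"  [terminal]
19. n0.idx = 7  [7]
20. n0.lim = false  [B.env == true]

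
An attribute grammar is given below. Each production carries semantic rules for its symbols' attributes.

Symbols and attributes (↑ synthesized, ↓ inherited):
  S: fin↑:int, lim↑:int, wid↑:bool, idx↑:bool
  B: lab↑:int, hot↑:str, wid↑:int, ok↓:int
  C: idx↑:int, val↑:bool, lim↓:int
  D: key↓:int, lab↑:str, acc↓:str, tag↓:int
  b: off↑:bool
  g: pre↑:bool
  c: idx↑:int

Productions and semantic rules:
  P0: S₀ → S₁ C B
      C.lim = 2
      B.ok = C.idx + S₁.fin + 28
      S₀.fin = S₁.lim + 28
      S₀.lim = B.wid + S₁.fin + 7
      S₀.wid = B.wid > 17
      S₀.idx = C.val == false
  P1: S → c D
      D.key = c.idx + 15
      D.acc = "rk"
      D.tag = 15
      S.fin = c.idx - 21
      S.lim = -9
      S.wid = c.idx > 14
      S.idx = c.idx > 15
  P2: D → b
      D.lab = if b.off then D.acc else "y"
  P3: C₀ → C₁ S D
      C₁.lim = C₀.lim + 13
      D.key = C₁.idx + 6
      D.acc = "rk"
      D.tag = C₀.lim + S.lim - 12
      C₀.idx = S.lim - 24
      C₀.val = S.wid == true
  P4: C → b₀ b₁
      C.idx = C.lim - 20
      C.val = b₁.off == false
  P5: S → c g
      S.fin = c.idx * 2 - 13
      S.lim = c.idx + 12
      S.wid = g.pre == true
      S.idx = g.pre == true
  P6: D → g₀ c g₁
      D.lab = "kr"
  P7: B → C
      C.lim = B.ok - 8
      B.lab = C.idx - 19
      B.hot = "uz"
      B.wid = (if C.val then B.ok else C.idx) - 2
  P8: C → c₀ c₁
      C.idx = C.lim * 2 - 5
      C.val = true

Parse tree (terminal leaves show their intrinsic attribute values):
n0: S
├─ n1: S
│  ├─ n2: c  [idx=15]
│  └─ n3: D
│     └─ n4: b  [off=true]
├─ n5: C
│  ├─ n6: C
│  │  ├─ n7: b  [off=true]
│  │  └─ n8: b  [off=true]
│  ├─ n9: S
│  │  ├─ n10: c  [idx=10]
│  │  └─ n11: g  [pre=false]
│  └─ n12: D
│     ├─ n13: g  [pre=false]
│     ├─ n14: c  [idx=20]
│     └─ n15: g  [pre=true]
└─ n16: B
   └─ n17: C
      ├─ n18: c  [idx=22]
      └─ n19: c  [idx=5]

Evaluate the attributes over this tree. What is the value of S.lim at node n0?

19

1. n2.idx = 15  [terminal]
2. n3.key = 30  [c.idx + 15]
3. n3.acc = "rk"  ["rk"]
4. n3.tag = 15  [15]
5. n4.off = true  [terminal]
6. n3.lab = "rk"  [if b.off then D.acc else "y"]
7. n1.fin = -6  [c.idx - 21]
8. n1.lim = -9  [-9]
9. n1.wid = true  [c.idx > 14]
10. n1.idx = false  [c.idx > 15]
11. n5.lim = 2  [2]
12. n6.lim = 15  [C₀.lim + 13]
13. n7.off = true  [terminal]
14. n8.off = true  [terminal]
15. n6.idx = -5  [C.lim - 20]
16. n6.val = false  [b₁.off == false]
17. n10.idx = 10  [terminal]
18. n11.pre = false  [terminal]
19. n9.fin = 7  [c.idx * 2 - 13]
20. n9.lim = 22  [c.idx + 12]
21. n9.wid = false  [g.pre == true]
22. n9.idx = false  [g.pre == true]
23. n12.key = 1  [C₁.idx + 6]
24. n12.acc = "rk"  ["rk"]
25. n12.tag = 12  [C₀.lim + S.lim - 12]
26. n13.pre = false  [terminal]
27. n14.idx = 20  [terminal]
28. n15.pre = true  [terminal]
29. n12.lab = "kr"  ["kr"]
30. n5.idx = -2  [S.lim - 24]
31. n5.val = false  [S.wid == true]
32. n16.ok = 20  [C.idx + S₁.fin + 28]
33. n17.lim = 12  [B.ok - 8]
34. n18.idx = 22  [terminal]
35. n19.idx = 5  [terminal]
36. n17.idx = 19  [C.lim * 2 - 5]
37. n17.val = true  [true]
38. n16.lab = 0  [C.idx - 19]
39. n16.hot = "uz"  ["uz"]
40. n16.wid = 18  [(if C.val then B.ok else C.idx) - 2]
41. n0.fin = 19  [S₁.lim + 28]
42. n0.lim = 19  [B.wid + S₁.fin + 7]
43. n0.wid = true  [B.wid > 17]
44. n0.idx = true  [C.val == false]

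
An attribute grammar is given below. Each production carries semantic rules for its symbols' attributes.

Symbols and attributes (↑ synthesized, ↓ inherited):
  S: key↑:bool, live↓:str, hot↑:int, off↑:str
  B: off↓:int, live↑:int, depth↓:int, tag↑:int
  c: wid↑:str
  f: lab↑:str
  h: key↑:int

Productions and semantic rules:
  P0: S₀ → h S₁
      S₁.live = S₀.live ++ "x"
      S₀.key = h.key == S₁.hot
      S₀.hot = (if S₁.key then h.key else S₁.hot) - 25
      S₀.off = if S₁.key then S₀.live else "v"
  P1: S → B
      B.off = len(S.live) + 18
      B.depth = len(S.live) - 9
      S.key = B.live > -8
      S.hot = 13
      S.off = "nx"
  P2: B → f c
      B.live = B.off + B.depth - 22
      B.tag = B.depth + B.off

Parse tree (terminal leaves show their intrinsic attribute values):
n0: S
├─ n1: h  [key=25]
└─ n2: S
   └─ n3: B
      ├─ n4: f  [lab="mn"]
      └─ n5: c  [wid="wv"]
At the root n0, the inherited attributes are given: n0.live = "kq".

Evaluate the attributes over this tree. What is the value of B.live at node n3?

-7

1. n0.live = "kq"  [given at root]
2. n1.key = 25  [terminal]
3. n2.live = "kqx"  [S₀.live ++ "x"]
4. n3.off = 21  [len(S.live) + 18]
5. n3.depth = -6  [len(S.live) - 9]
6. n4.lab = "mn"  [terminal]
7. n5.wid = "wv"  [terminal]
8. n3.live = -7  [B.off + B.depth - 22]
9. n3.tag = 15  [B.depth + B.off]
10. n2.key = true  [B.live > -8]
11. n2.hot = 13  [13]
12. n2.off = "nx"  ["nx"]
13. n0.key = false  [h.key == S₁.hot]
14. n0.hot = 0  [(if S₁.key then h.key else S₁.hot) - 25]
15. n0.off = "kq"  [if S₁.key then S₀.live else "v"]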